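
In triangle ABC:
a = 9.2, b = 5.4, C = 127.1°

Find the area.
Using A = ½ab·sin(C):
A = ½·9.2·5.4·sin(127.1°) = ½·49.68·0.797584 = 19.81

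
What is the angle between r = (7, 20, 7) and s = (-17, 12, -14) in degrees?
r·s = 23, |r|² = 498, |s|² = 629
cos θ = 23/√313242 ≈ 0.04109
θ ≈ 87.64°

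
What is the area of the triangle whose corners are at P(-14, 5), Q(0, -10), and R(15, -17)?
Using the coordinate formula: Area = (1/2)|x₁(y₂-y₃) + x₂(y₃-y₁) + x₃(y₁-y₂)|
Area = (1/2)|(-14)((-10)-(-17)) + 0((-17)-5) + 15(5-(-10))|
Area = (1/2)|(-14)*7 + 0*(-22) + 15*15|
Area = (1/2)|(-98) + 0 + 225|
Area = (1/2)*127 = 63.50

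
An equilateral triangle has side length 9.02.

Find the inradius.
For an equilateral triangle, r = s/(2√3) where s is the side.
r = 9.02/(2√3) = 9.02/3.464102 = 2.604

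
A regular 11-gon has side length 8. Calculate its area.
For a regular 11-gon with side length s = 8:
Apothem a = s / (2*tan(pi/11)) = 8 / (2*tan(pi/11)) ≈ 13.6227
Perimeter P = 11 * 8 = 88
Area = (1/2) * P * a = (1/2) * 88 * 13.6227 = 599.40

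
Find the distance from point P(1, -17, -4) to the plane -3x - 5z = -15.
d = |(-3)(1) + 0(-17) + (-5)(-4) - (-15)| / √((-3)² + 0² + (-5)²) = 32/√34 = 5.488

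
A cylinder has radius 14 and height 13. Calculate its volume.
Volume = pi * r² * h
Volume = pi * 14² * 13
Volume = pi * 196 * 13
Volume = pi * 2548
Volume = 8004.78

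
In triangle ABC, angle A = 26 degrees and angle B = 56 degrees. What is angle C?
Sum of angles in a triangle = 180 degrees
Third angle = 180 - 26 - 56
Third angle = 98 degrees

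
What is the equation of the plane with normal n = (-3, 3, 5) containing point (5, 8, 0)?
d = n·P = (-3)(5) + (3)(8) + (5)(0) = 9
Plane: -3x + 3y + 5z = 9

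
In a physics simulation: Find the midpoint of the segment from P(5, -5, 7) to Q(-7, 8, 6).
Midpoint = ((5-7)/2, (-5+8)/2, (7+6)/2) = (-1, 1.5, 6.5)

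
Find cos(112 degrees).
cos(112 degrees) = -0.3746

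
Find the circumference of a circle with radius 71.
Circumference = 2 * pi * r
Circumference = 2 * pi * 71
Circumference = 446.11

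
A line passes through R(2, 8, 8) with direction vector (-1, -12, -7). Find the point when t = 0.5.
P(0.5) = (2 + (-1)(0.5), 8 + (-12)(0.5), 8 + (-7)(0.5)) = (1.5, 2, 4.5)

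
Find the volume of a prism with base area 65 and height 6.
Volume = base area * height
Volume = 65 * 6
Volume = 390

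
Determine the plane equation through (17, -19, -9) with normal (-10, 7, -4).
d = n·P = (-10)(17) + (7)(-19) + (-4)(-9) = -267
Plane: -10x + 7y - 4z = -267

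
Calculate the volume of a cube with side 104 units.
Volume = s³
Volume = 104³
Volume = 1124864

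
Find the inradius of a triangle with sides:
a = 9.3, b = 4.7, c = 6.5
s = (a+b+c)/2 = (9.3+4.7+6.5)/2 = 10.25
Area = √(s(s-a)(s-b)(s-c)) = √(10.25·0.95·5.55·3.75) = 14.2359
r = Area/s = 14.2359/10.25 = 1.389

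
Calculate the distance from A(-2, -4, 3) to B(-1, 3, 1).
d = √[(1)² + (7)² + (-2)²] = √54 = 7.348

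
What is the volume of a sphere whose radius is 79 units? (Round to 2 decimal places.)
Volume = (4/3) * pi * r³
Volume = (4/3) * pi * 79³
Volume = (4/3) * pi * 493039
Volume = 2065236.93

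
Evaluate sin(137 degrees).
sin(137 degrees) = 0.682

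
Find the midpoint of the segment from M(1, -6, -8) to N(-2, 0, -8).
Midpoint = ((1-2)/2, (-6+0)/2, (-8-8)/2) = (-0.5, -3, -8)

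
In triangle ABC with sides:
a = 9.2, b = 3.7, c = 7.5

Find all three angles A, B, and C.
By the law of cosines:
cos(A) = (b² + c² - a²)/(2bc) = -0.264865  →  A = 105.4°
cos(B) = (a² + c² - b²)/(2ac) = 0.921739  →  B = 22.82°
cos(C) = (a² + b² - c²)/(2ab) = 0.618096  →  C = 51.82°
Check: A + B + C = 180.0° ✓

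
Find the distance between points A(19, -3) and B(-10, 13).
Using the distance formula: d = sqrt((x₂-x₁)² + (y₂-y₁)²)
dx = (-10) - 19 = -29
dy = 13 - (-3) = 16
d = sqrt((-29)² + 16²) = sqrt(841 + 256) = sqrt(1097) = 33.12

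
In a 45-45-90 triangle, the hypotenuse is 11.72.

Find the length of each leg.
In a 45-45-90 triangle, hypotenuse = leg·√2  →  leg = hypotenuse/√2
leg = 11.72/√2 = 8.287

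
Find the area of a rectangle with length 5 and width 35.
Area = length * width
Area = 5 * 35
Area = 175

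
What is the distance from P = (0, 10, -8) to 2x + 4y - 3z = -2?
d = |2(0) + 4(10) + (-3)(-8) - (-2)| / √(2² + 4² + (-3)²) = 66/√29 = 12.26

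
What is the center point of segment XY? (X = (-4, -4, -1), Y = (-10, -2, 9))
Midpoint = ((-4-10)/2, (-4-2)/2, (-1+9)/2) = (-7, -3, 4)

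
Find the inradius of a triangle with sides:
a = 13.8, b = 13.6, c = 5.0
s = (a+b+c)/2 = (13.8+13.6+5.0)/2 = 16.2
Area = √(s(s-a)(s-b)(s-c)) = √(16.2·2.4·2.6·11.2) = 33.648
r = Area/s = 33.648/16.2 = 2.077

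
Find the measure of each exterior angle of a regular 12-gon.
Exterior angle of a regular n-gon = 360/n
Exterior angle = 360/12
Exterior angle = 30 degrees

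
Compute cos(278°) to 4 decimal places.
cos(278 degrees) = 0.1392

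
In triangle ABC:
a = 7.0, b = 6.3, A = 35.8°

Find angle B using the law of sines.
sin(B)/b = sin(A)/a
sin(B) = b·sin(A)/a = 6.3·sin(35.8°)/7.0 = 0.526462
B = arcsin(0.526462) = 31.77°  (b ≤ a, so B ≤ A and the acute solution is unique)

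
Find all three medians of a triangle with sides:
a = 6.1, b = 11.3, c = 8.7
Using m_x = ½√(2y² + 2z² - x²):
m_a = ½√(2·11.3² + 2·8.7² - 6.1²) = ½√369.55 = 9.612
m_b = ½√(2·6.1² + 2·8.7² - 11.3²) = ½√98.11 = 4.953
m_c = ½√(2·6.1² + 2·11.3² - 8.7²) = ½√254.11 = 7.97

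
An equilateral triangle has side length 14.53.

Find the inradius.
For an equilateral triangle, r = s/(2√3) where s is the side.
r = 14.53/(2√3) = 14.53/3.464102 = 4.194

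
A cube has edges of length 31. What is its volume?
Volume = s³
Volume = 31³
Volume = 29791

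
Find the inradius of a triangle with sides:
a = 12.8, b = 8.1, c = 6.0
s = (a+b+c)/2 = (12.8+8.1+6.0)/2 = 13.45
Area = √(s(s-a)(s-b)(s-c)) = √(13.45·0.65·5.35·7.45) = 18.6669
r = Area/s = 18.6669/13.45 = 1.388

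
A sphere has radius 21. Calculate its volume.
Volume = (4/3) * pi * r³
Volume = (4/3) * pi * 21³
Volume = (4/3) * pi * 9261
Volume = 38792.39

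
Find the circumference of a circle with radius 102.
Circumference = 2 * pi * r
Circumference = 2 * pi * 102
Circumference = 640.88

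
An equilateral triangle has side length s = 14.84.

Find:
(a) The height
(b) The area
(a) Height h = s·√3/2 = 14.84·√3/2 = 12.85
(b) Area = (√3/4)·s² = (√3/4)·14.84² = (√3/4)·220.226 = 95.36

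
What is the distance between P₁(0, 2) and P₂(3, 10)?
Using the distance formula: d = sqrt((x₂-x₁)² + (y₂-y₁)²)
dx = 3 - 0 = 3
dy = 10 - 2 = 8
d = sqrt(3² + 8²) = sqrt(9 + 64) = sqrt(73) = 8.54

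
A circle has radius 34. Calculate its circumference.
Circumference = 2 * pi * r
Circumference = 2 * pi * 34
Circumference = 213.63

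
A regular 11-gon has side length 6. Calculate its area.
For a regular 11-gon with side length s = 6:
Apothem a = s / (2*tan(pi/11)) = 6 / (2*tan(pi/11)) ≈ 10.2171
Perimeter P = 11 * 6 = 66
Area = (1/2) * P * a = (1/2) * 66 * 10.2171 = 337.16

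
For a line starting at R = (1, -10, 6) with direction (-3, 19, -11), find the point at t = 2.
P(2) = (1 + (-3)(2), -10 + 19(2), 6 + (-11)(2)) = (-5, 28, -16)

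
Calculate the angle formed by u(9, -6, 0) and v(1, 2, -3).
u·v = -3, |u|² = 117, |v|² = 14
cos θ = -3/√1638 ≈ -0.07412
θ ≈ 94.25°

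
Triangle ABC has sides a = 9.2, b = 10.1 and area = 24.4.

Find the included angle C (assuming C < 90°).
Area = ½ab·sin(C)  →  sin(C) = 2·Area/(ab)
sin(C) = 2·24.4/(9.2·10.1) = 0.525183
C = arcsin(0.525183) = 31.68°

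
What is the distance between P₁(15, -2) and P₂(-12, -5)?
Using the distance formula: d = sqrt((x₂-x₁)² + (y₂-y₁)²)
dx = (-12) - 15 = -27
dy = (-5) - (-2) = -3
d = sqrt((-27)² + (-3)²) = sqrt(729 + 9) = sqrt(738) = 27.17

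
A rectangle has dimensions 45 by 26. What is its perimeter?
Perimeter = 2 * (length + width)
Perimeter = 2 * (45 + 26)
Perimeter = 2 * 71
Perimeter = 142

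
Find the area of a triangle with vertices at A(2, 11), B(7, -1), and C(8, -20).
Using the coordinate formula: Area = (1/2)|x₁(y₂-y₃) + x₂(y₃-y₁) + x₃(y₁-y₂)|
Area = (1/2)|2((-1)-(-20)) + 7((-20)-11) + 8(11-(-1))|
Area = (1/2)|2*19 + 7*(-31) + 8*12|
Area = (1/2)|38 + (-217) + 96|
Area = (1/2)*83 = 41.50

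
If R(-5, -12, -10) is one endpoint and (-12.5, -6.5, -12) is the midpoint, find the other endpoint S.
S = (2×(-12.5) - (-5), 2×(-6.5) - (-12), 2×(-12) - (-10)) = (-20, -1, -14)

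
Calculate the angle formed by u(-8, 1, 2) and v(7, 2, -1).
u·v = -56, |u|² = 69, |v|² = 54
cos θ = -56/√3726 ≈ -0.9174
θ ≈ 156.6°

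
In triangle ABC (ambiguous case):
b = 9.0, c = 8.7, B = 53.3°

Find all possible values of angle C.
sin(C)/c = sin(B)/b  →  sin(C) = c·sin(B)/b = 8.7·sin(53.3°)/9.0 = 0.775050
C₁ = arcsin(0.775050) = 50.81°,  C₂ = 180° - C₁ = 129.19°
Check C₂: A = 180° - 53.3° - 129.19° = -2.49° ≤ 0, rejected
C = 50.81° (one solution)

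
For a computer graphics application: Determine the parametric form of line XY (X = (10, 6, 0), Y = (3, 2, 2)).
Direction vector d = Y - X = (-7, -4, 2)
x = 10 - 7t, y = 6 - 4t, z = 0 + 2t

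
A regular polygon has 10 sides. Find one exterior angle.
Exterior angle of a regular n-gon = 360/n
Exterior angle = 360/10
Exterior angle = 36 degrees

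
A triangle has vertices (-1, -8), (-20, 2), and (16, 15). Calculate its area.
Using the coordinate formula: Area = (1/2)|x₁(y₂-y₃) + x₂(y₃-y₁) + x₃(y₁-y₂)|
Area = (1/2)|(-1)(2-15) + (-20)(15-(-8)) + 16((-8)-2)|
Area = (1/2)|(-1)*(-13) + (-20)*23 + 16*(-10)|
Area = (1/2)|13 + (-460) + (-160)|
Area = (1/2)*607 = 303.50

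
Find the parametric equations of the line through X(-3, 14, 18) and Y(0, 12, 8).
Direction vector d = Y - X = (3, -2, -10)
x = -3 + 3t, y = 14 - 2t, z = 18 - 10t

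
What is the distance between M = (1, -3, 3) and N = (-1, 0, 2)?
d = √[(-2)² + (3)² + (-1)²] = √14 = 3.742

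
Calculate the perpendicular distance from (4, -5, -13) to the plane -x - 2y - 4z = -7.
d = |(-1)(4) + (-2)(-5) + (-4)(-13) - (-7)| / √((-1)² + (-2)² + (-4)²) = 65/√21 = 14.18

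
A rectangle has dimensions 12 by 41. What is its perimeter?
Perimeter = 2 * (length + width)
Perimeter = 2 * (12 + 41)
Perimeter = 2 * 53
Perimeter = 106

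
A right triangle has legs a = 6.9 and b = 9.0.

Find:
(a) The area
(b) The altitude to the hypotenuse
(a) Area = ½ab = ½·6.9·9.0 = 31.05
(b) Hypotenuse c = √(6.9² + 9.0²) = √128.61 = 11.3406
    Area = ½·c·h_c  →  h_c = 2·Area/c = 2·31.05/11.3406 = 5.476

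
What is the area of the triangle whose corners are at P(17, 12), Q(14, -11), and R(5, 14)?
Using the coordinate formula: Area = (1/2)|x₁(y₂-y₃) + x₂(y₃-y₁) + x₃(y₁-y₂)|
Area = (1/2)|17((-11)-14) + 14(14-12) + 5(12-(-11))|
Area = (1/2)|17*(-25) + 14*2 + 5*23|
Area = (1/2)|(-425) + 28 + 115|
Area = (1/2)*282 = 141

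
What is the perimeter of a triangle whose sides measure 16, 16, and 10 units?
Perimeter = sum of all sides
Perimeter = 16 + 16 + 10
Perimeter = 42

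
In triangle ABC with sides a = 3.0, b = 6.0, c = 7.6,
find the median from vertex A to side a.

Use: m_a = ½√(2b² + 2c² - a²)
m_a = ½√(2·6.0² + 2·7.6² - 3.0²)
m_a = ½√(72 + 115.52 - 9) = ½√178.52 = 6.681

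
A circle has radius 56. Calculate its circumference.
Circumference = 2 * pi * r
Circumference = 2 * pi * 56
Circumference = 351.86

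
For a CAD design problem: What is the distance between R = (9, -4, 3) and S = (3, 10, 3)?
d = √[(-6)² + (14)² + (0)²] = √232 = 15.23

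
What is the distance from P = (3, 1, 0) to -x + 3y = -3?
d = |(-1)(3) + 3(1) + 0(0) - (-3)| / √((-1)² + 3² + 0²) = 3/√10 = 0.9487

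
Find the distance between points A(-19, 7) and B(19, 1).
Using the distance formula: d = sqrt((x₂-x₁)² + (y₂-y₁)²)
dx = 19 - (-19) = 38
dy = 1 - 7 = -6
d = sqrt(38² + (-6)²) = sqrt(1444 + 36) = sqrt(1480) = 38.47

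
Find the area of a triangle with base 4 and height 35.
Area = (1/2) * base * height
Area = (1/2) * 4 * 35
Area = 70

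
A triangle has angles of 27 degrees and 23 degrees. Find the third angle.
Sum of angles in a triangle = 180 degrees
Third angle = 180 - 27 - 23
Third angle = 130 degrees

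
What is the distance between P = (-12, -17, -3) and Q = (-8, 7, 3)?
d = √[(4)² + (24)² + (6)²] = √628 = 25.06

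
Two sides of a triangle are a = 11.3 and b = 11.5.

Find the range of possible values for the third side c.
By the triangle inequality: |a - b| < c < a + b
|11.3 - 11.5| < c < 11.3 + 11.5
0.2 < c < 22.8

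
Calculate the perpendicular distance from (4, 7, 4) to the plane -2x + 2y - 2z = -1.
d = |(-2)(4) + 2(7) + (-2)(4) - (-1)| / √((-2)² + 2² + (-2)²) = 1/√12 = 0.2887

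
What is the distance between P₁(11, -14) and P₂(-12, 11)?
Using the distance formula: d = sqrt((x₂-x₁)² + (y₂-y₁)²)
dx = (-12) - 11 = -23
dy = 11 - (-14) = 25
d = sqrt((-23)² + 25²) = sqrt(529 + 625) = sqrt(1154) = 33.97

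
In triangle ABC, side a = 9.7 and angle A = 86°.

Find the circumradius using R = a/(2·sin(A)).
R = a/(2·sin(A)) = 9.7/(2·sin(86°))
R = 9.7/(2·0.997564) = 9.7/1.995128 = 4.862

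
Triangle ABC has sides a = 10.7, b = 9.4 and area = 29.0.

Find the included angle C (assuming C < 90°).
Area = ½ab·sin(C)  →  sin(C) = 2·Area/(ab)
sin(C) = 2·29.0/(10.7·9.4) = 0.576655
C = arcsin(0.576655) = 35.22°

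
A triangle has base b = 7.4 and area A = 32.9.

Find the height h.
A = ½bh  →  h = 2A/b
h = 2·32.9/7.4 = 8.892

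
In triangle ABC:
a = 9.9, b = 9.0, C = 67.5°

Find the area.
Using A = ½ab·sin(C):
A = ½·9.9·9.0·sin(67.5°) = ½·89.1·0.923880 = 41.16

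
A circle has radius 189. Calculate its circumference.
Circumference = 2 * pi * r
Circumference = 2 * pi * 189
Circumference = 1187.52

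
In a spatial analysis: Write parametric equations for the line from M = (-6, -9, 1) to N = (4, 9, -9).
Direction vector d = N - M = (10, 18, -10)
x = -6 + 10t, y = -9 + 18t, z = 1 - 10t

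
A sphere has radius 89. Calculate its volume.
Volume = (4/3) * pi * r³
Volume = (4/3) * pi * 89³
Volume = (4/3) * pi * 704969
Volume = 2952967.24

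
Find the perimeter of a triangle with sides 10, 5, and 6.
Perimeter = sum of all sides
Perimeter = 10 + 5 + 6
Perimeter = 21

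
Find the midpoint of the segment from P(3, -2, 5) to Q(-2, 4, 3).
Midpoint = ((3-2)/2, (-2+4)/2, (5+3)/2) = (0.5, 1, 4)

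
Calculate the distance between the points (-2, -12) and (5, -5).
Using the distance formula: d = sqrt((x₂-x₁)² + (y₂-y₁)²)
dx = 5 - (-2) = 7
dy = (-5) - (-12) = 7
d = sqrt(7² + 7²) = sqrt(49 + 49) = sqrt(98) = 9.90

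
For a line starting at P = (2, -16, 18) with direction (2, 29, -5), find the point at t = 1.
P(1) = (2 + 2(1), -16 + 29(1), 18 + (-5)(1)) = (4, 13, 13)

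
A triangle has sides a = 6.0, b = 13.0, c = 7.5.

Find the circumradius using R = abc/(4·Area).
s = (a+b+c)/2 = 13.25
Area = √(s(s-a)(s-b)(s-c)) = √(13.25·7.25·0.25·5.75) = 11.7512
R = abc/(4·Area) = (6.0·13.0·7.5)/(4·11.7512) = 585/47.0048 = 12.45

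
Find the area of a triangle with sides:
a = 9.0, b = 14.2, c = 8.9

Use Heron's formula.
s = (a+b+c)/2 = (9.0+14.2+8.9)/2 = 16.05
A = √(s(s-a)(s-b)(s-c)) = √(16.05·7.05·1.85·7.15)
A = √1496.72 = 38.69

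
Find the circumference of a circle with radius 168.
Circumference = 2 * pi * r
Circumference = 2 * pi * 168
Circumference = 1055.58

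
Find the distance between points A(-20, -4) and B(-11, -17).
Using the distance formula: d = sqrt((x₂-x₁)² + (y₂-y₁)²)
dx = (-11) - (-20) = 9
dy = (-17) - (-4) = -13
d = sqrt(9² + (-13)²) = sqrt(81 + 169) = sqrt(250) = 15.81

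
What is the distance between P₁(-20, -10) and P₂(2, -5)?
Using the distance formula: d = sqrt((x₂-x₁)² + (y₂-y₁)²)
dx = 2 - (-20) = 22
dy = (-5) - (-10) = 5
d = sqrt(22² + 5²) = sqrt(484 + 25) = sqrt(509) = 22.56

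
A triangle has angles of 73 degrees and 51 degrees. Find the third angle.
Sum of angles in a triangle = 180 degrees
Third angle = 180 - 73 - 51
Third angle = 56 degrees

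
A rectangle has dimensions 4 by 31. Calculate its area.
Area = length * width
Area = 4 * 31
Area = 124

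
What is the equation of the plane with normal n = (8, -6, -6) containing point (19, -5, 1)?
d = n·P = (8)(19) + (-6)(-5) + (-6)(1) = 176
Plane: 8x - 6y - 6z = 176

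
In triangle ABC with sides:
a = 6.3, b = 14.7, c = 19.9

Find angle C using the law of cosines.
cos(C) = (a² + b² - c²)/(2ab)
cos(C) = (6.3² + 14.7² - 19.9²)/(2·6.3·14.7) = -140.23/185.22 = -0.757100
C = arccos(-0.757100) = 139.2°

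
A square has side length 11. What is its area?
Area = s²
Area = 11²
Area = 121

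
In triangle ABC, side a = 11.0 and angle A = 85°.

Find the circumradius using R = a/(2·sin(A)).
R = a/(2·sin(A)) = 11.0/(2·sin(85°))
R = 11.0/(2·0.996195) = 11.0/1.992389 = 5.521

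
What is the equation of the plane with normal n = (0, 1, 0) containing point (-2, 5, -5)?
d = n·P = (0)(-2) + (1)(5) + (0)(-5) = 5
Plane: y = 5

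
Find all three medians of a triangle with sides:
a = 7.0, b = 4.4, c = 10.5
Using m_x = ½√(2y² + 2z² - x²):
m_a = ½√(2·4.4² + 2·10.5² - 7.0²) = ½√210.22 = 7.249
m_b = ½√(2·7.0² + 2·10.5² - 4.4²) = ½√299.14 = 8.648
m_c = ½√(2·7.0² + 2·4.4² - 10.5²) = ½√26.47 = 2.572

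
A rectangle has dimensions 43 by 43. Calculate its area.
Area = length * width
Area = 43 * 43
Area = 1849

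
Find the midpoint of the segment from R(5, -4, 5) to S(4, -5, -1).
Midpoint = ((5+4)/2, (-4-5)/2, (5-1)/2) = (4.5, -4.5, 2)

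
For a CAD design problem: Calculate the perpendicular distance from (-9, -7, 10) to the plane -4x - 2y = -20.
d = |(-4)(-9) + (-2)(-7) + 0(10) - (-20)| / √((-4)² + (-2)² + 0²) = 70/√20 = 15.65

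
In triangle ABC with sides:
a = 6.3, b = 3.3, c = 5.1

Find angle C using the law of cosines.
cos(C) = (a² + b² - c²)/(2ab)
cos(C) = (6.3² + 3.3² - 5.1²)/(2·6.3·3.3) = 24.57/41.58 = 0.590909
C = arccos(0.590909) = 53.78°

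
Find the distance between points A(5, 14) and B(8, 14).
Using the distance formula: d = sqrt((x₂-x₁)² + (y₂-y₁)²)
dx = 8 - 5 = 3
dy = 14 - 14 = 0
d = sqrt(3² + 0²) = sqrt(9 + 0) = sqrt(9) = 3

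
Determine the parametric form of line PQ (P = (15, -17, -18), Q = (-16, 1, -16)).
Direction vector d = Q - P = (-31, 18, 2)
x = 15 - 31t, y = -17 + 18t, z = -18 + 2t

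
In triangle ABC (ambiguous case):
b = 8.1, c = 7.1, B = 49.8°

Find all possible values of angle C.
sin(C)/c = sin(B)/b  →  sin(C) = c·sin(B)/b = 7.1·sin(49.8°)/8.1 = 0.669500
C₁ = arcsin(0.669500) = 42.03°,  C₂ = 180° - C₁ = 137.97°
Check C₂: A = 180° - 49.8° - 137.97° = -7.77° ≤ 0, rejected
C = 42.03° (one solution)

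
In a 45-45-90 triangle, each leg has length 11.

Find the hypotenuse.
Hypotenuse = 11√2 = 15.56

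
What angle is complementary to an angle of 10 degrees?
Complementary angles sum to 90 degrees.
Other angle = 90 - 10
Other angle = 80 degrees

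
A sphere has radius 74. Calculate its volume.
Volume = (4/3) * pi * r³
Volume = (4/3) * pi * 74³
Volume = (4/3) * pi * 405224
Volume = 1697398.32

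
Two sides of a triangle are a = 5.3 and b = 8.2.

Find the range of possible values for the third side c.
By the triangle inequality: |a - b| < c < a + b
|5.3 - 8.2| < c < 5.3 + 8.2
2.9 < c < 13.5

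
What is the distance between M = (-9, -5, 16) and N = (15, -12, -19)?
d = √[(24)² + (-7)² + (-35)²] = √1850 = 43.01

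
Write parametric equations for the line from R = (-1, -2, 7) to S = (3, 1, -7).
Direction vector d = S - R = (4, 3, -14)
x = -1 + 4t, y = -2 + 3t, z = 7 - 14t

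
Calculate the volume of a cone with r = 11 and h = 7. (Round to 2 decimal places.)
Volume = (1/3) * pi * r² * h
Volume = (1/3) * pi * 11² * 7
Volume = (1/3) * pi * 121 * 7
Volume = (1/3) * pi * 847
Volume = 886.98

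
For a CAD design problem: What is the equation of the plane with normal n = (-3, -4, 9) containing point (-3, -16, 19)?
d = n·P = (-3)(-3) + (-4)(-16) + (9)(19) = 244
Plane: -3x - 4y + 9z = 244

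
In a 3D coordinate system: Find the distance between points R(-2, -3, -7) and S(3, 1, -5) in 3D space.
d = √[(5)² + (4)² + (2)²] = √45 = 6.708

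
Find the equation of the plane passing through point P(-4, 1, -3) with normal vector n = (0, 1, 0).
d = n·P = (0)(-4) + (1)(1) + (0)(-3) = 1
Plane: y = 1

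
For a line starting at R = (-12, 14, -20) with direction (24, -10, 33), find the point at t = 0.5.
P(0.5) = (-12 + 24(0.5), 14 + (-10)(0.5), -20 + 33(0.5)) = (0, 9, -3.5)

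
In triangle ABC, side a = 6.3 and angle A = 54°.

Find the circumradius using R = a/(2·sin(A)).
R = a/(2·sin(A)) = 6.3/(2·sin(54°))
R = 6.3/(2·0.809017) = 6.3/1.618034 = 3.894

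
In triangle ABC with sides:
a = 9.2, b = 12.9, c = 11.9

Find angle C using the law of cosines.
cos(C) = (a² + b² - c²)/(2ab)
cos(C) = (9.2² + 12.9² - 11.9²)/(2·9.2·12.9) = 109.44/237.36 = 0.461072
C = arccos(0.461072) = 62.54°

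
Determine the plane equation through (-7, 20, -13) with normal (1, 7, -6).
d = n·P = (1)(-7) + (7)(20) + (-6)(-13) = 211
Plane: x + 7y - 6z = 211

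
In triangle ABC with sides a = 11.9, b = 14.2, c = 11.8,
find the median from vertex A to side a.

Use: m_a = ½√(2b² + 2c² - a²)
m_a = ½√(2·14.2² + 2·11.8² - 11.9²)
m_a = ½√(403.28 + 278.48 - 141.61) = ½√540.15 = 11.62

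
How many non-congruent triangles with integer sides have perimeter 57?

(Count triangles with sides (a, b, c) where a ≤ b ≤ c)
With a ≤ b ≤ c and a + b + c = 57, the triangle inequality a + b > c gives c < 57/2, so c ≤ 28.
Iterate a from 1 to ⌊p/3⌋ = 19; for each a, b ranges from a to ⌊(p−a)/2⌋ with c = p − a − b, keeping only c ≥ b.
Triples: (1, 28, 28), (2, 27, 28), (3, 26, 28), …
Count = 75 triangles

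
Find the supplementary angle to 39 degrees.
Supplementary angles sum to 180 degrees.
Other angle = 180 - 39
Other angle = 141 degrees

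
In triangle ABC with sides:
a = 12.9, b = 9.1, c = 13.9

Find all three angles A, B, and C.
By the law of cosines:
cos(A) = (b² + c² - a²)/(2bc) = 0.433275  →  A = 64.32°
cos(B) = (a² + c² - b²)/(2ac) = 0.771876  →  B = 39.48°
cos(C) = (a² + b² - c²)/(2ab) = 0.238564  →  C = 76.2°
Check: A + B + C = 180.0° ✓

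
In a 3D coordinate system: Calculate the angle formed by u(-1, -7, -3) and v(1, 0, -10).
u·v = 29, |u|² = 59, |v|² = 101
cos θ = 29/√5959 ≈ 0.3757
θ ≈ 67.93°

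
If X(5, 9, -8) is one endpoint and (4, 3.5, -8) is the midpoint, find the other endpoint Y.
Y = (2×4 - 5, 2×3.5 - 9, 2×(-8) - (-8)) = (3, -2, -8)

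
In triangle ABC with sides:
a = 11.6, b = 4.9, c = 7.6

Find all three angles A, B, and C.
By the law of cosines:
cos(A) = (b² + c² - a²)/(2bc) = -0.708781  →  A = 135.1°
cos(B) = (a² + c² - b²)/(2ac) = 0.954571  →  B = 17.34°
cos(C) = (a² + b² - c²)/(2ab) = 0.886787  →  C = 27.53°
Check: A + B + C = 180.0° ✓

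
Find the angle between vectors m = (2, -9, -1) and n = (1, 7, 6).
m·n = -67, |m|² = 86, |n|² = 86
cos θ = -67/√7396 ≈ -0.7791
θ ≈ 141.2°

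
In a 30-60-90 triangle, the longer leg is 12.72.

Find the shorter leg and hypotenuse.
In a 30-60-90 triangle, sides are in ratio 1 : √3 : 2.
Long leg = short leg·√3  →  short leg = 12.72/√3 = 7.344
Hypotenuse = 2·(short leg) = 2·12.72/√3 = 14.69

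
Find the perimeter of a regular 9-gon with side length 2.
Perimeter = number of sides * side length
Perimeter = 9 * 2
Perimeter = 18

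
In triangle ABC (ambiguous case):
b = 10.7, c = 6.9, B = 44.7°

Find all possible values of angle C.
sin(C)/c = sin(B)/b  →  sin(C) = c·sin(B)/b = 6.9·sin(44.7°)/10.7 = 0.453591
C₁ = arcsin(0.453591) = 26.97°,  C₂ = 180° - C₁ = 153.03°
Check C₂: A = 180° - 44.7° - 153.03° = -17.73° ≤ 0, rejected
C = 26.97° (one solution)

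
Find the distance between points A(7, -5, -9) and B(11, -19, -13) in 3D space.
d = √[(4)² + (-14)² + (-4)²] = √228 = 15.1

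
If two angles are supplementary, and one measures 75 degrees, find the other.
Supplementary angles sum to 180 degrees.
Other angle = 180 - 75
Other angle = 105 degrees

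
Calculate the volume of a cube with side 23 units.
Volume = s³
Volume = 23³
Volume = 12167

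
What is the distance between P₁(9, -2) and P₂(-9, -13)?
Using the distance formula: d = sqrt((x₂-x₁)² + (y₂-y₁)²)
dx = (-9) - 9 = -18
dy = (-13) - (-2) = -11
d = sqrt((-18)² + (-11)²) = sqrt(324 + 121) = sqrt(445) = 21.10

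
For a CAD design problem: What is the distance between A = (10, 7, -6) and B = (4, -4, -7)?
d = √[(-6)² + (-11)² + (-1)²] = √158 = 12.57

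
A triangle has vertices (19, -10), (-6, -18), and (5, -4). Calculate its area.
Using the coordinate formula: Area = (1/2)|x₁(y₂-y₃) + x₂(y₃-y₁) + x₃(y₁-y₂)|
Area = (1/2)|19((-18)-(-4)) + (-6)((-4)-(-10)) + 5((-10)-(-18))|
Area = (1/2)|19*(-14) + (-6)*6 + 5*8|
Area = (1/2)|(-266) + (-36) + 40|
Area = (1/2)*262 = 131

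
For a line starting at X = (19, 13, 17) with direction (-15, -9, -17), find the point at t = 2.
P(2) = (19 + (-15)(2), 13 + (-9)(2), 17 + (-17)(2)) = (-11, -5, -17)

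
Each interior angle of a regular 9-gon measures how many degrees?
Interior angle of a regular n-gon = (n-2)*180/n
Interior angle = (9-2)*180/9
Interior angle = 7*180/9
Interior angle = 1260/9
Interior angle = 140 degrees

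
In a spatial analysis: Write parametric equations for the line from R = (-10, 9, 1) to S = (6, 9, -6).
Direction vector d = S - R = (16, 0, -7)
x = -10 + 16t, y = 9, z = 1 - 7t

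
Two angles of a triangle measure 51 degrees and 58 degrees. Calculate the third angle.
Sum of angles in a triangle = 180 degrees
Third angle = 180 - 51 - 58
Third angle = 71 degrees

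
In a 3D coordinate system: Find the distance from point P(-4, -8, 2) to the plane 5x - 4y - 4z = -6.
d = |5(-4) + (-4)(-8) + (-4)(2) - (-6)| / √(5² + (-4)² + (-4)²) = 10/√57 = 1.325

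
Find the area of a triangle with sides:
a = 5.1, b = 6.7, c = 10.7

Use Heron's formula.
s = (a+b+c)/2 = (5.1+6.7+10.7)/2 = 11.25
A = √(s(s-a)(s-b)(s-c)) = √(11.25·6.15·4.55·0.55)
A = √173.142 = 13.16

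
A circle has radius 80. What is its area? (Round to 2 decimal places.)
Area = pi * r²
Area = pi * 80²
Area = pi * 6400
Area = 20106.19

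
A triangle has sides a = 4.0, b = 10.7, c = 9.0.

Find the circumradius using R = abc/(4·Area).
s = (a+b+c)/2 = 11.85
Area = √(s(s-a)(s-b)(s-c)) = √(11.85·7.85·1.15·2.85) = 17.4608
R = abc/(4·Area) = (4.0·10.7·9.0)/(4·17.4608) = 385.2/69.8432 = 5.515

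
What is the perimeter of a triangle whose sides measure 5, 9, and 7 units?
Perimeter = sum of all sides
Perimeter = 5 + 9 + 7
Perimeter = 21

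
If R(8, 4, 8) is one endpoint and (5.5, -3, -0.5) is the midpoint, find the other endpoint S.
S = (2×5.5 - 8, 2×(-3) - 4, 2×(-0.5) - 8) = (3, -10, -9)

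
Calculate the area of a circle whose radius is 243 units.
Area = pi * r²
Area = pi * 243²
Area = pi * 59049
Area = 185507.90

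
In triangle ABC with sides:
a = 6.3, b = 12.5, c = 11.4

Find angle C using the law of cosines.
cos(C) = (a² + b² - c²)/(2ab)
cos(C) = (6.3² + 12.5² - 11.4²)/(2·6.3·12.5) = 65.98/157.5 = 0.418921
C = arccos(0.418921) = 65.23°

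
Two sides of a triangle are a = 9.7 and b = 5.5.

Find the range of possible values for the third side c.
By the triangle inequality: |a - b| < c < a + b
|9.7 - 5.5| < c < 9.7 + 5.5
4.2 < c < 15.2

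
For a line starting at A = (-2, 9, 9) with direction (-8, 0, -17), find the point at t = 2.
P(2) = (-2 + (-8)(2), 9 + 0(2), 9 + (-17)(2)) = (-18, 9, -25)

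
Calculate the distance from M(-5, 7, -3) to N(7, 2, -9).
d = √[(12)² + (-5)² + (-6)²] = √205 = 14.32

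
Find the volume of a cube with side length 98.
Volume = s³
Volume = 98³
Volume = 941192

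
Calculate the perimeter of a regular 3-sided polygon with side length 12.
Perimeter = number of sides * side length
Perimeter = 3 * 12
Perimeter = 36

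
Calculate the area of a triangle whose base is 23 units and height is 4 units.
Area = (1/2) * base * height
Area = (1/2) * 23 * 4
Area = 46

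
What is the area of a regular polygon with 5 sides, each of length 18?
For a regular 5-gon with side length s = 18:
Apothem a = s / (2*tan(pi/5)) = 18 / (2*tan(pi/5)) ≈ 12.3874
Perimeter P = 5 * 18 = 90
Area = (1/2) * P * a = (1/2) * 90 * 12.3874 = 557.43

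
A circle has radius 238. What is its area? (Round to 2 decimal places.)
Area = pi * r²
Area = pi * 238²
Area = pi * 56644
Area = 177952.37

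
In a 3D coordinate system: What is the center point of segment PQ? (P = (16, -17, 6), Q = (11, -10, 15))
Midpoint = ((16+11)/2, (-17-10)/2, (6+15)/2) = (13.5, -13.5, 10.5)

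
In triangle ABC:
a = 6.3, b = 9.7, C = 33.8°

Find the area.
Using A = ½ab·sin(C):
A = ½·6.3·9.7·sin(33.8°) = ½·61.11·0.556296 = 17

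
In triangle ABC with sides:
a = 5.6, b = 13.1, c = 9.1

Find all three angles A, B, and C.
By the law of cosines:
cos(A) = (b² + c² - a²)/(2bc) = 0.935576  →  A = 20.68°
cos(B) = (a² + c² - b²)/(2ac) = -0.563579  →  B = 124.3°
cos(C) = (a² + b² - c²)/(2ab) = 0.818975  →  C = 35.02°
Check: A + B + C = 180.0° ✓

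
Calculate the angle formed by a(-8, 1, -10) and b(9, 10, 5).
a·b = -112, |a|² = 165, |b|² = 206
cos θ = -112/√33990 ≈ -0.6075
θ ≈ 127.4°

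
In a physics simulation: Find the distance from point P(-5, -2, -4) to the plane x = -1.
d = |1(-5) + 0(-2) + 0(-4) - (-1)| / √(1² + 0² + 0²) = 4/√1 = 4.0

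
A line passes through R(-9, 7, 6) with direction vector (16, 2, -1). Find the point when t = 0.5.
P(0.5) = (-9 + 16(0.5), 7 + 2(0.5), 6 + (-1)(0.5)) = (-1, 8, 5.5)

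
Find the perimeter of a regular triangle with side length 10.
Perimeter = number of sides * side length
Perimeter = 3 * 10
Perimeter = 30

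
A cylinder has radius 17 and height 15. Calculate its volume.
Volume = pi * r² * h
Volume = pi * 17² * 15
Volume = pi * 289 * 15
Volume = pi * 4335
Volume = 13618.80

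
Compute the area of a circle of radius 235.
Area = pi * r²
Area = pi * 235²
Area = pi * 55225
Area = 173494.45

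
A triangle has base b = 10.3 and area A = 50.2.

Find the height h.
A = ½bh  →  h = 2A/b
h = 2·50.2/10.3 = 9.748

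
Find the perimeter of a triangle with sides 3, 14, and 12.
Perimeter = sum of all sides
Perimeter = 3 + 14 + 12
Perimeter = 29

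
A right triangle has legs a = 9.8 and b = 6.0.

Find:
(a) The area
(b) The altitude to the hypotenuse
(a) Area = ½ab = ½·9.8·6.0 = 29.4
(b) Hypotenuse c = √(9.8² + 6.0²) = √132.04 = 11.4909
    Area = ½·c·h_c  →  h_c = 2·Area/c = 2·29.4/11.4909 = 5.117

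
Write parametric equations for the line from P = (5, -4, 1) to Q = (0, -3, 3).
Direction vector d = Q - P = (-5, 1, 2)
x = 5 - 5t, y = -4 + t, z = 1 + 2t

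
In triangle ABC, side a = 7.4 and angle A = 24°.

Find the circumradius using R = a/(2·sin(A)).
R = a/(2·sin(A)) = 7.4/(2·sin(24°))
R = 7.4/(2·0.406737) = 7.4/0.813473 = 9.097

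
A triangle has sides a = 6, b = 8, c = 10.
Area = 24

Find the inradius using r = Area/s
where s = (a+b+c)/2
s = (6+8+10)/2 = 12
r = Area/s = 24/12 = 2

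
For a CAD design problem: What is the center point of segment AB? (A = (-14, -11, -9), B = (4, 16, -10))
Midpoint = ((-14+4)/2, (-11+16)/2, (-9-10)/2) = (-5, 2.5, -9.5)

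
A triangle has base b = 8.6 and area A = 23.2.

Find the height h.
A = ½bh  →  h = 2A/b
h = 2·23.2/8.6 = 5.395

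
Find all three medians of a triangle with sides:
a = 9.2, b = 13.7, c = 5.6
Using m_x = ½√(2y² + 2z² - x²):
m_a = ½√(2·13.7² + 2·5.6² - 9.2²) = ½√353.46 = 9.4
m_b = ½√(2·9.2² + 2·5.6² - 13.7²) = ½√44.31 = 3.328
m_c = ½√(2·9.2² + 2·13.7² - 5.6²) = ½√513.3 = 11.33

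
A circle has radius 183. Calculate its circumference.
Circumference = 2 * pi * r
Circumference = 2 * pi * 183
Circumference = 1149.82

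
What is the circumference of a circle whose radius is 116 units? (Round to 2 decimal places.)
Circumference = 2 * pi * r
Circumference = 2 * pi * 116
Circumference = 728.85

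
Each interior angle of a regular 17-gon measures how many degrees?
Interior angle of a regular n-gon = (n-2)*180/n
Interior angle = (17-2)*180/17
Interior angle = 15*180/17
Interior angle = 2700/17
Interior angle = 158.82 degrees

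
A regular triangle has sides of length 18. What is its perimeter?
Perimeter = number of sides * side length
Perimeter = 3 * 18
Perimeter = 54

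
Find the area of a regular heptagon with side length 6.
For a regular 7-gon with side length s = 6:
Apothem a = s / (2*tan(pi/7)) = 6 / (2*tan(pi/7)) ≈ 6.2296
Perimeter P = 7 * 6 = 42
Area = (1/2) * P * a = (1/2) * 42 * 6.2296 = 130.82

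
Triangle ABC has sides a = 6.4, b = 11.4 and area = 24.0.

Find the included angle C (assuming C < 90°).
Area = ½ab·sin(C)  →  sin(C) = 2·Area/(ab)
sin(C) = 2·24.0/(6.4·11.4) = 0.657895
C = arcsin(0.657895) = 41.14°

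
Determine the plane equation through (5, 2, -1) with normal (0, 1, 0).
d = n·P = (0)(5) + (1)(2) + (0)(-1) = 2
Plane: y = 2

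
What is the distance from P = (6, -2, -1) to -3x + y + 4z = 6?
d = |(-3)(6) + 1(-2) + 4(-1) - (6)| / √((-3)² + 1² + 4²) = 30/√26 = 5.883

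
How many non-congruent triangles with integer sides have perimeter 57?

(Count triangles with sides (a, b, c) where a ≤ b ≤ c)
With a ≤ b ≤ c and a + b + c = 57, the triangle inequality a + b > c gives c < 57/2, so c ≤ 28.
Iterate a from 1 to ⌊p/3⌋ = 19; for each a, b ranges from a to ⌊(p−a)/2⌋ with c = p − a − b, keeping only c ≥ b.
Triples: (1, 28, 28), (2, 27, 28), (3, 26, 28), …
Count = 75 triangles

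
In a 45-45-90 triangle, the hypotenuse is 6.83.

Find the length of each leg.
In a 45-45-90 triangle, hypotenuse = leg·√2  →  leg = hypotenuse/√2
leg = 6.83/√2 = 4.83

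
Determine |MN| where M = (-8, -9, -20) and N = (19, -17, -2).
d = √[(27)² + (-8)² + (18)²] = √1117 = 33.42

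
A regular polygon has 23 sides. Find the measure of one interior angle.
Interior angle of a regular n-gon = (n-2)*180/n
Interior angle = (23-2)*180/23
Interior angle = 21*180/23
Interior angle = 3780/23
Interior angle = 164.35 degrees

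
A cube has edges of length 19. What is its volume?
Volume = s³
Volume = 19³
Volume = 6859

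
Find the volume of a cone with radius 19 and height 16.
Volume = (1/3) * pi * r² * h
Volume = (1/3) * pi * 19² * 16
Volume = (1/3) * pi * 361 * 16
Volume = (1/3) * pi * 5776
Volume = 6048.61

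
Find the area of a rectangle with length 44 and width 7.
Area = length * width
Area = 44 * 7
Area = 308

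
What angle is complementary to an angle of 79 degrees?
Complementary angles sum to 90 degrees.
Other angle = 90 - 79
Other angle = 11 degrees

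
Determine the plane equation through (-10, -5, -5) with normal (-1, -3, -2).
d = n·P = (-1)(-10) + (-3)(-5) + (-2)(-5) = 35
Plane: -x - 3y - 2z = 35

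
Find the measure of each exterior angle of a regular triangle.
Exterior angle of a regular n-gon = 360/n
Exterior angle = 360/3
Exterior angle = 120 degrees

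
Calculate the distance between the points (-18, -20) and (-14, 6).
Using the distance formula: d = sqrt((x₂-x₁)² + (y₂-y₁)²)
dx = (-14) - (-18) = 4
dy = 6 - (-20) = 26
d = sqrt(4² + 26²) = sqrt(16 + 676) = sqrt(692) = 26.31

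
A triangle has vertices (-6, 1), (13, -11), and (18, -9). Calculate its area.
Using the coordinate formula: Area = (1/2)|x₁(y₂-y₃) + x₂(y₃-y₁) + x₃(y₁-y₂)|
Area = (1/2)|(-6)((-11)-(-9)) + 13((-9)-1) + 18(1-(-11))|
Area = (1/2)|(-6)*(-2) + 13*(-10) + 18*12|
Area = (1/2)|12 + (-130) + 216|
Area = (1/2)*98 = 49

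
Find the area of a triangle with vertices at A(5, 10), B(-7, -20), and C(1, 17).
Using the coordinate formula: Area = (1/2)|x₁(y₂-y₃) + x₂(y₃-y₁) + x₃(y₁-y₂)|
Area = (1/2)|5((-20)-17) + (-7)(17-10) + 1(10-(-20))|
Area = (1/2)|5*(-37) + (-7)*7 + 1*30|
Area = (1/2)|(-185) + (-49) + 30|
Area = (1/2)*204 = 102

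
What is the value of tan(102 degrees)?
tan(102 degrees) = -4.7046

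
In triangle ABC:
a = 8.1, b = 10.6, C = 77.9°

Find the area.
Using A = ½ab·sin(C):
A = ½·8.1·10.6·sin(77.9°) = ½·85.86·0.977783 = 41.98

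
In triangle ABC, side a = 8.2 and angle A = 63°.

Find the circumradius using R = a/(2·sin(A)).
R = a/(2·sin(A)) = 8.2/(2·sin(63°))
R = 8.2/(2·0.891007) = 8.2/1.782013 = 4.602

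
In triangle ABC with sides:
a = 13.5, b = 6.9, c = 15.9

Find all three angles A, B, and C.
By the law of cosines:
cos(A) = (b² + c² - a²)/(2bc) = 0.538556  →  A = 57.41°
cos(B) = (a² + c² - b²)/(2ac) = 0.902516  →  B = 25.51°
cos(C) = (a² + b² - c²)/(2ab) = -0.123188  →  C = 97.08°
Check: A + B + C = 180.0° ✓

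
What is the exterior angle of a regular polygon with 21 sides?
Exterior angle of a regular n-gon = 360/n
Exterior angle = 360/21
Exterior angle = 17.14 degrees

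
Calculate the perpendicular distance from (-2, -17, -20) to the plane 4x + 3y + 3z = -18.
d = |4(-2) + 3(-17) + 3(-20) - (-18)| / √(4² + 3² + 3²) = 101/√34 = 17.32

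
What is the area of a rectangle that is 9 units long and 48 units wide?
Area = length * width
Area = 9 * 48
Area = 432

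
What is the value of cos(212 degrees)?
cos(212 degrees) = -0.848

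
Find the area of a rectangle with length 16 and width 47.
Area = length * width
Area = 16 * 47
Area = 752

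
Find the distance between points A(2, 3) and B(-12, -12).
Using the distance formula: d = sqrt((x₂-x₁)² + (y₂-y₁)²)
dx = (-12) - 2 = -14
dy = (-12) - 3 = -15
d = sqrt((-14)² + (-15)²) = sqrt(196 + 225) = sqrt(421) = 20.52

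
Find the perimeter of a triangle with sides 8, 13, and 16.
Perimeter = sum of all sides
Perimeter = 8 + 13 + 16
Perimeter = 37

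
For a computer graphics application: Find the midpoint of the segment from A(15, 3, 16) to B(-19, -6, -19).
Midpoint = ((15-19)/2, (3-6)/2, (16-19)/2) = (-2, -1.5, -1.5)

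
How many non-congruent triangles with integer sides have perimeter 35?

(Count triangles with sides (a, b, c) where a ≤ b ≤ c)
With a ≤ b ≤ c and a + b + c = 35, the triangle inequality a + b > c gives c < 35/2, so c ≤ 17.
Iterate a from 1 to ⌊p/3⌋ = 11; for each a, b ranges from a to ⌊(p−a)/2⌋ with c = p − a − b, keeping only c ≥ b.
Triples: (1, 17, 17), (2, 16, 17), (3, 15, 17), …
Count = 30 triangles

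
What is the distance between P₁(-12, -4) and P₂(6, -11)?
Using the distance formula: d = sqrt((x₂-x₁)² + (y₂-y₁)²)
dx = 6 - (-12) = 18
dy = (-11) - (-4) = -7
d = sqrt(18² + (-7)²) = sqrt(324 + 49) = sqrt(373) = 19.31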